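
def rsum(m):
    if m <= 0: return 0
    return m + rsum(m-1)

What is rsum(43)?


rsum(43)
= 43 + 42 + 41 + 40 + 39 + 38 + 37 + 36 + 35 + 34 + 33 + 32 + 31 + 30 + 29 + 28 + 27 + 26 + 25 + 24 + 23 + 22 + 21 + 20 + 19 + 18 + 17 + 16 + 15 + 14 + 13 + 12 + 11 + 10 + 9 + 8 + 7 + 6 + 5 + 4 + 3 + 2 + 1 + rsum(0)
= 43 + 42 + 41 + 40 + 39 + 38 + 37 + 36 + 35 + 34 + 33 + 32 + 31 + 30 + 29 + 28 + 27 + 26 + 25 + 24 + 23 + 22 + 21 + 20 + 19 + 18 + 17 + 16 + 15 + 14 + 13 + 12 + 11 + 10 + 9 + 8 + 7 + 6 + 5 + 4 + 3 + 2 + 1 + 0
= 946

946


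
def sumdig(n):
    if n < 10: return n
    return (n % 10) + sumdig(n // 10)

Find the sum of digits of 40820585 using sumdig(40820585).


sumdig(40820585) = 5 + sumdig(4082058)
sumdig(4082058) = 8 + sumdig(408205)
sumdig(408205) = 5 + sumdig(40820)
sumdig(40820) = 0 + sumdig(4082)
sumdig(4082) = 2 + sumdig(408)
sumdig(408) = 8 + sumdig(40)
sumdig(40) = 0 + sumdig(4)
sumdig(4) = 4  (base case)
Total: 5 + 8 + 5 + 0 + 2 + 8 + 0 + 4 = 32

32


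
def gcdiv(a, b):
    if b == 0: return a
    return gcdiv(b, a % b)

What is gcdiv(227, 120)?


gcdiv(227, 120) = gcdiv(120, 107)
gcdiv(120, 107) = gcdiv(107, 13)
gcdiv(107, 13) = gcdiv(13, 3)
gcdiv(13, 3) = gcdiv(3, 1)
gcdiv(3, 1) = gcdiv(1, 0)
gcdiv(1, 0) = 1  (base case)

1


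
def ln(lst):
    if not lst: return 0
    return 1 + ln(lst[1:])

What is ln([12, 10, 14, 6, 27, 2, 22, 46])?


ln([12, 10, 14, 6, 27, 2, 22, 46]) = 1 + ln([10, 14, 6, 27, 2, 22, 46])
ln([10, 14, 6, 27, 2, 22, 46]) = 1 + ln([14, 6, 27, 2, 22, 46])
ln([14, 6, 27, 2, 22, 46]) = 1 + ln([6, 27, 2, 22, 46])
ln([6, 27, 2, 22, 46]) = 1 + ln([27, 2, 22, 46])
ln([27, 2, 22, 46]) = 1 + ln([2, 22, 46])
ln([2, 22, 46]) = 1 + ln([22, 46])
ln([22, 46]) = 1 + ln([46])
ln([46]) = 1 + ln([])
ln([]) = 0  (base case)
Unwinding: 1 + 1 + 1 + 1 + 1 + 1 + 1 + 1 + 0 = 8

8


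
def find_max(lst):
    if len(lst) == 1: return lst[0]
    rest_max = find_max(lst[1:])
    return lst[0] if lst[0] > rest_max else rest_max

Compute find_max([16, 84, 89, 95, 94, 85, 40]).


find_max([16, 84, 89, 95, 94, 85, 40]): compare 16 with find_max([84, 89, 95, 94, 85, 40])
find_max([84, 89, 95, 94, 85, 40]): compare 84 with find_max([89, 95, 94, 85, 40])
find_max([89, 95, 94, 85, 40]): compare 89 with find_max([95, 94, 85, 40])
find_max([95, 94, 85, 40]): compare 95 with find_max([94, 85, 40])
find_max([94, 85, 40]): compare 94 with find_max([85, 40])
find_max([85, 40]): compare 85 with find_max([40])
find_max([40]) = 40  (base case)
Compare 85 with 40 -> 85
Compare 94 with 85 -> 94
Compare 95 with 94 -> 95
Compare 89 with 95 -> 95
Compare 84 with 95 -> 95
Compare 16 with 95 -> 95

95


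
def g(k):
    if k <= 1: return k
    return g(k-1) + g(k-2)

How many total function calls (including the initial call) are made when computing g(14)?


Let C(n) = total calls for g(n)
C(0) = 1, C(1) = 1
C(2) = 1 + C(1) + C(0) = 1 + 1 + 1 = 3
C(3) = 1 + C(2) + C(1) = 1 + 3 + 1 = 5
C(4) = 1 + C(3) + C(2) = 1 + 5 + 3 = 9
C(5) = 1 + C(4) + C(3) = 1 + 9 + 5 = 15
C(6) = 1 + C(5) + C(4) = 1 + 15 + 9 = 25
C(7) = 1 + C(6) + C(5) = 1 + 25 + 15 = 41
C(8) = 1 + C(7) + C(6) = 1 + 41 + 25 = 67
C(9) = 1 + C(8) + C(7) = 1 + 67 + 41 = 109
C(10) = 1 + C(9) + C(8) = 1 + 109 + 67 = 177
C(11) = 1 + C(10) + C(9) = 1 + 177 + 109 = 287
C(12) = 1 + C(11) + C(10) = 1 + 287 + 177 = 465
C(13) = 1 + C(12) + C(11) = 1 + 465 + 287 = 753
C(14) = 1 + C(13) + C(12) = 1 + 753 + 465 = 1219

1219


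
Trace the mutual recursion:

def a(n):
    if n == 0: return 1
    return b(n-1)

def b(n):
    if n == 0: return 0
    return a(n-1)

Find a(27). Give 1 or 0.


a(27) = b(26)
b(26) = a(25)
a(25) = b(24)
b(24) = a(23)
a(23) = b(22)
b(22) = a(21)
a(21) = b(20)
b(20) = a(19)
a(19) = b(18)
b(18) = a(17)
a(17) = b(16)
b(16) = a(15)
a(15) = b(14)
b(14) = a(13)
a(13) = b(12)
b(12) = a(11)
a(11) = b(10)
b(10) = a(9)
a(9) = b(8)
b(8) = a(7)
a(7) = b(6)
b(6) = a(5)
a(5) = b(4)
b(4) = a(3)
a(3) = b(2)
b(2) = a(1)
a(1) = b(0)
b(0) = 0  (base case)
Result: 0

0


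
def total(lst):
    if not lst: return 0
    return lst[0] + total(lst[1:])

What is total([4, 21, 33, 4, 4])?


total([4, 21, 33, 4, 4]) = 4 + total([21, 33, 4, 4])
total([21, 33, 4, 4]) = 21 + total([33, 4, 4])
total([33, 4, 4]) = 33 + total([4, 4])
total([4, 4]) = 4 + total([4])
total([4]) = 4 + total([])
total([]) = 0  (base case)
Total: 4 + 21 + 33 + 4 + 4 + 0 = 66

66


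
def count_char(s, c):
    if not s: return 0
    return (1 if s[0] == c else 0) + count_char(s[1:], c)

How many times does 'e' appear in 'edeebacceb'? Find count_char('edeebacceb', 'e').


s[0]='e' == 'e' -> 1
s[0]='d' != 'e' -> 0
s[0]='e' == 'e' -> 1
s[0]='e' == 'e' -> 1
s[0]='b' != 'e' -> 0
s[0]='a' != 'e' -> 0
s[0]='c' != 'e' -> 0
s[0]='c' != 'e' -> 0
s[0]='e' == 'e' -> 1
s[0]='b' != 'e' -> 0
Sum: 1 + 0 + 1 + 1 + 0 + 0 + 0 + 0 + 1 + 0 = 4

4


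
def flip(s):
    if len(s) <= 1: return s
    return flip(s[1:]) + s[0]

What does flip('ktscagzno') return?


flip('ktscagzno') = flip('tscagzno') + 'k'
flip('tscagzno') = flip('scagzno') + 't'
flip('scagzno') = flip('cagzno') + 's'
flip('cagzno') = flip('agzno') + 'c'
flip('agzno') = flip('gzno') + 'a'
flip('gzno') = flip('zno') + 'g'
flip('zno') = flip('no') + 'z'
flip('no') = flip('o') + 'n'
flip('o') = 'o'  (base case)
Concatenating: 'o' + 'n' + 'z' + 'g' + 'a' + 'c' + 's' + 't' + 'k' = 'onzgacstk'

onzgacstk


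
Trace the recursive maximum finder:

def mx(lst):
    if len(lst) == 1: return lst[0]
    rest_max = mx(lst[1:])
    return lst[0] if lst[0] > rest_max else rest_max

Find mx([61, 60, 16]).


mx([61, 60, 16]): compare 61 with mx([60, 16])
mx([60, 16]): compare 60 with mx([16])
mx([16]) = 16  (base case)
Compare 60 with 16 -> 60
Compare 61 with 60 -> 61

61


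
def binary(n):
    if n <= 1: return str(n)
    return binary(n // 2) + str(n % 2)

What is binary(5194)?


binary(5194) = binary(2597) + '0'
binary(2597) = binary(1298) + '1'
binary(1298) = binary(649) + '0'
binary(649) = binary(324) + '1'
binary(324) = binary(162) + '0'
binary(162) = binary(81) + '0'
binary(81) = binary(40) + '1'
binary(40) = binary(20) + '0'
binary(20) = binary(10) + '0'
binary(10) = binary(5) + '0'
binary(5) = binary(2) + '1'
binary(2) = binary(1) + '0'
binary(1) = '1'  (base case)
Concatenating: '1' + '0' + '1' + '0' + '0' + '0' + '1' + '0' + '0' + '1' + '0' + '1' + '0' = '1010001001010'

1010001001010


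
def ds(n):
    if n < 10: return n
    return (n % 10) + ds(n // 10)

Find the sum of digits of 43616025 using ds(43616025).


ds(43616025) = 5 + ds(4361602)
ds(4361602) = 2 + ds(436160)
ds(436160) = 0 + ds(43616)
ds(43616) = 6 + ds(4361)
ds(4361) = 1 + ds(436)
ds(436) = 6 + ds(43)
ds(43) = 3 + ds(4)
ds(4) = 4  (base case)
Total: 5 + 2 + 0 + 6 + 1 + 6 + 3 + 4 = 27

27


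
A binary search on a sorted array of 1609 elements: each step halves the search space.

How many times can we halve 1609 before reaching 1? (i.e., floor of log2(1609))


1609 / 2 = 804
804 / 2 = 402
402 / 2 = 201
201 / 2 = 100
100 / 2 = 50
50 / 2 = 25
25 / 2 = 12
12 / 2 = 6
6 / 2 = 3
3 / 2 = 1
Reached 1 after 10 halvings

10


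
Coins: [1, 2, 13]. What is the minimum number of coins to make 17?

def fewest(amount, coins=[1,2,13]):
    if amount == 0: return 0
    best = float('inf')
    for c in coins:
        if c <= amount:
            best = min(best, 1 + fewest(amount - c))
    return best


Building up with DP:
fewest(0) = 0
fewest(1) = min(1+fewest(0)=1+0=1) = 1
fewest(2) = min(1+fewest(1)=1+1=2, 1+fewest(0)=1+0=1) = 1
fewest(3) = min(1+fewest(2)=1+1=2, 1+fewest(1)=1+1=2) = 2
fewest(4) = min(1+fewest(3)=1+2=3, 1+fewest(2)=1+1=2) = 2
fewest(5) = min(1+fewest(4)=1+2=3, 1+fewest(3)=1+2=3) = 3
fewest(6) = min(1+fewest(5)=1+3=4, 1+fewest(4)=1+2=3) = 3
fewest(7) = min(1+fewest(6)=1+3=4, 1+fewest(5)=1+3=4) = 4
fewest(8) = min(1+fewest(7)=1+4=5, 1+fewest(6)=1+3=4) = 4
fewest(9) = min(1+fewest(8)=1+4=5, 1+fewest(7)=1+4=5) = 5
fewest(10) = min(1+fewest(9)=1+5=6, 1+fewest(8)=1+4=5) = 5
fewest(11) = min(1+fewest(10)=1+5=6, 1+fewest(9)=1+5=6) = 6
fewest(12) = min(1+fewest(11)=1+6=7, 1+fewest(10)=1+5=6) = 6
fewest(13) = min(1+fewest(12)=1+6=7, 1+fewest(11)=1+6=7, 1+fewest(0)=1+0=1) = 1
fewest(14) = min(1+fewest(13)=1+1=2, 1+fewest(12)=1+6=7, 1+fewest(1)=1+1=2) = 2
fewest(15) = min(1+fewest(14)=1+2=3, 1+fewest(13)=1+1=2, 1+fewest(2)=1+1=2) = 2
fewest(16) = min(1+fewest(15)=1+2=3, 1+fewest(14)=1+2=3, 1+fewest(3)=1+2=3) = 3
fewest(17) = min(1+fewest(16)=1+3=4, 1+fewest(15)=1+2=3, 1+fewest(4)=1+2=3) = 3

3


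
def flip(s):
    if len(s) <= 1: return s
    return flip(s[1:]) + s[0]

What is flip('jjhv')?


flip('jjhv') = flip('jhv') + 'j'
flip('jhv') = flip('hv') + 'j'
flip('hv') = flip('v') + 'h'
flip('v') = 'v'  (base case)
Concatenating: 'v' + 'h' + 'j' + 'j' = 'vhjj'

vhjj


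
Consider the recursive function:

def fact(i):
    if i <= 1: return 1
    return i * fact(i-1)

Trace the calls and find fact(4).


fact(4)
= 4 * fact(3)
= 4 * 3 * fact(2)
= 4 * 3 * 2 * fact(1)
= 4 * 3 * 2 * 1
= 24

24


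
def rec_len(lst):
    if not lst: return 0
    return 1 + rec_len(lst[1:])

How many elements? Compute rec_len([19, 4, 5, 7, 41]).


rec_len([19, 4, 5, 7, 41]) = 1 + rec_len([4, 5, 7, 41])
rec_len([4, 5, 7, 41]) = 1 + rec_len([5, 7, 41])
rec_len([5, 7, 41]) = 1 + rec_len([7, 41])
rec_len([7, 41]) = 1 + rec_len([41])
rec_len([41]) = 1 + rec_len([])
rec_len([]) = 0  (base case)
Unwinding: 1 + 1 + 1 + 1 + 1 + 0 = 5

5


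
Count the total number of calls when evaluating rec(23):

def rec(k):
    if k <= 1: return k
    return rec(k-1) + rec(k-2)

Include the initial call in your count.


Let C(n) = total calls for rec(n)
C(0) = 1, C(1) = 1
C(2) = 1 + C(1) + C(0) = 1 + 1 + 1 = 3
C(3) = 1 + C(2) + C(1) = 1 + 3 + 1 = 5
C(4) = 1 + C(3) + C(2) = 1 + 5 + 3 = 9
C(5) = 1 + C(4) + C(3) = 1 + 9 + 5 = 15
C(6) = 1 + C(5) + C(4) = 1 + 15 + 9 = 25
C(7) = 1 + C(6) + C(5) = 1 + 25 + 15 = 41
C(8) = 1 + C(7) + C(6) = 1 + 41 + 25 = 67
C(9) = 1 + C(8) + C(7) = 1 + 67 + 41 = 109
C(10) = 1 + C(9) + C(8) = 1 + 109 + 67 = 177
C(11) = 1 + C(10) + C(9) = 1 + 177 + 109 = 287
C(12) = 1 + C(11) + C(10) = 1 + 287 + 177 = 465
C(13) = 1 + C(12) + C(11) = 1 + 465 + 287 = 753
C(14) = 1 + C(13) + C(12) = 1 + 753 + 465 = 1219
C(15) = 1 + C(14) + C(13) = 1 + 1219 + 753 = 1973
C(16) = 1 + C(15) + C(14) = 1 + 1973 + 1219 = 3193
C(17) = 1 + C(16) + C(15) = 1 + 3193 + 1973 = 5167
C(18) = 1 + C(17) + C(16) = 1 + 5167 + 3193 = 8361
C(19) = 1 + C(18) + C(17) = 1 + 8361 + 5167 = 13529
C(20) = 1 + C(19) + C(18) = 1 + 13529 + 8361 = 21891
C(21) = 1 + C(20) + C(19) = 1 + 21891 + 13529 = 35421
C(22) = 1 + C(21) + C(20) = 1 + 35421 + 21891 = 57313
C(23) = 1 + C(22) + C(21) = 1 + 57313 + 35421 = 92735

92735


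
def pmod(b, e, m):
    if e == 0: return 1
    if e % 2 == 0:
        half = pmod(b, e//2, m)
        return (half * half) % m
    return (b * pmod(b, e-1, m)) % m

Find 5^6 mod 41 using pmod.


pmod(5, 6, 41): e is even, compute pmod(5, 3, 41)
  pmod(5, 3, 41): e is odd, compute pmod(5, 2, 41)
    pmod(5, 2, 41): e is even, compute pmod(5, 1, 41)
      pmod(5, 1, 41): e is odd, compute pmod(5, 0, 41)
        pmod(5, 0, 41) = 1
      (5 * 1) % 41 = 5
    half=5, (5*5) % 41 = 25
  (5 * 25) % 41 = 2
half=2, (2*2) % 41 = 4

4


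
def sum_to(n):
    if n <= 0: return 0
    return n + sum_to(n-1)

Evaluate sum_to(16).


sum_to(16)
= 16 + 15 + 14 + 13 + 12 + 11 + 10 + 9 + 8 + 7 + 6 + 5 + 4 + 3 + 2 + 1 + sum_to(0)
= 16 + 15 + 14 + 13 + 12 + 11 + 10 + 9 + 8 + 7 + 6 + 5 + 4 + 3 + 2 + 1 + 0
= 136

136


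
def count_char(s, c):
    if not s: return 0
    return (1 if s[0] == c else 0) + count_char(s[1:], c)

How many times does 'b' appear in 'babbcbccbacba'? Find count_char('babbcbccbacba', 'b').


s[0]='b' == 'b' -> 1
s[0]='a' != 'b' -> 0
s[0]='b' == 'b' -> 1
s[0]='b' == 'b' -> 1
s[0]='c' != 'b' -> 0
s[0]='b' == 'b' -> 1
s[0]='c' != 'b' -> 0
s[0]='c' != 'b' -> 0
s[0]='b' == 'b' -> 1
s[0]='a' != 'b' -> 0
s[0]='c' != 'b' -> 0
s[0]='b' == 'b' -> 1
s[0]='a' != 'b' -> 0
Sum: 1 + 0 + 1 + 1 + 0 + 1 + 0 + 0 + 1 + 0 + 0 + 1 + 0 = 6

6


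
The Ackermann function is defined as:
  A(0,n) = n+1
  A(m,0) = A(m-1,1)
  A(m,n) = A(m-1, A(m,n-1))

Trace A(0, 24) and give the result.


A(0, 24) = 25
Result: A(0, 24) = 25

25


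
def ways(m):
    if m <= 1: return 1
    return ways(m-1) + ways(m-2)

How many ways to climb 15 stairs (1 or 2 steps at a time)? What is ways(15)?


Building up from base cases:
ways(0) = 1
ways(1) = 1
ways(2) = ways(1) + ways(0) = 1 + 1 = 2
ways(3) = ways(2) + ways(1) = 2 + 1 = 3
ways(4) = ways(3) + ways(2) = 3 + 2 = 5
ways(5) = ways(4) + ways(3) = 5 + 3 = 8
ways(6) = ways(5) + ways(4) = 8 + 5 = 13
ways(7) = ways(6) + ways(5) = 13 + 8 = 21
ways(8) = ways(7) + ways(6) = 21 + 13 = 34
ways(9) = ways(8) + ways(7) = 34 + 21 = 55
ways(10) = ways(9) + ways(8) = 55 + 34 = 89
ways(11) = ways(10) + ways(9) = 89 + 55 = 144
ways(12) = ways(11) + ways(10) = 144 + 89 = 233
ways(13) = ways(12) + ways(11) = 233 + 144 = 377
ways(14) = ways(13) + ways(12) = 377 + 233 = 610
ways(15) = ways(14) + ways(13) = 610 + 377 = 987

987


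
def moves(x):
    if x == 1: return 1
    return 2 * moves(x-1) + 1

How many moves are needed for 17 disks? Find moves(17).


moves(17) = 2 * moves(16) + 1
moves(16) = 2 * moves(15) + 1
moves(15) = 2 * moves(14) + 1
moves(14) = 2 * moves(13) + 1
moves(13) = 2 * moves(12) + 1
moves(12) = 2 * moves(11) + 1
moves(11) = 2 * moves(10) + 1
moves(10) = 2 * moves(9) + 1
moves(9) = 2 * moves(8) + 1
moves(8) = 2 * moves(7) + 1
moves(7) = 2 * moves(6) + 1
moves(6) = 2 * moves(5) + 1
moves(5) = 2 * moves(4) + 1
moves(4) = 2 * moves(3) + 1
moves(3) = 2 * moves(2) + 1
moves(2) = 2 * moves(1) + 1
moves(1) = 1  (base case)
moves(2) = 2 * 1 + 1 = 3
moves(3) = 2 * 3 + 1 = 7
moves(4) = 2 * 7 + 1 = 15
moves(5) = 2 * 15 + 1 = 31
moves(6) = 2 * 31 + 1 = 63
moves(7) = 2 * 63 + 1 = 127
moves(8) = 2 * 127 + 1 = 255
moves(9) = 2 * 255 + 1 = 511
moves(10) = 2 * 511 + 1 = 1023
moves(11) = 2 * 1023 + 1 = 2047
moves(12) = 2 * 2047 + 1 = 4095
moves(13) = 2 * 4095 + 1 = 8191
moves(14) = 2 * 8191 + 1 = 16383
moves(15) = 2 * 16383 + 1 = 32767
moves(16) = 2 * 32767 + 1 = 65535
moves(17) = 2 * 65535 + 1 = 131071

131071


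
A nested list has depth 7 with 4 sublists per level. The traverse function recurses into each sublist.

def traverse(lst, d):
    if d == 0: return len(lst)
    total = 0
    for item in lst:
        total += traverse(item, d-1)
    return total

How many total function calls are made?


At depth 0 (root): 1 call
At depth 1: each of 1 parents calls traverse on 4 children = 4 calls
At depth 2: each of 4 parents calls traverse on 4 children = 16 calls
At depth 3: each of 16 parents calls traverse on 4 children = 64 calls
At depth 4: each of 64 parents calls traverse on 4 children = 256 calls
At depth 5: each of 256 parents calls traverse on 4 children = 1024 calls
At depth 6: each of 1024 parents calls traverse on 4 children = 4096 calls
At depth 7: each of 4096 parents calls traverse on 4 children = 16384 calls
Total: 1 + 4 + 16 + 64 + 256 + 1024 + 4096 + 16384 = 21845

21845


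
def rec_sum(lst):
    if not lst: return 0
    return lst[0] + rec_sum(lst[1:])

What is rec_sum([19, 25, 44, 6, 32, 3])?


rec_sum([19, 25, 44, 6, 32, 3]) = 19 + rec_sum([25, 44, 6, 32, 3])
rec_sum([25, 44, 6, 32, 3]) = 25 + rec_sum([44, 6, 32, 3])
rec_sum([44, 6, 32, 3]) = 44 + rec_sum([6, 32, 3])
rec_sum([6, 32, 3]) = 6 + rec_sum([32, 3])
rec_sum([32, 3]) = 32 + rec_sum([3])
rec_sum([3]) = 3 + rec_sum([])
rec_sum([]) = 0  (base case)
Total: 19 + 25 + 44 + 6 + 32 + 3 + 0 = 129

129


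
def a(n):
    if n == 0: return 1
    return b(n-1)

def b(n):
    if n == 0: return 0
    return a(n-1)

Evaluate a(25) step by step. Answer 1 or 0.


a(25) = b(24)
b(24) = a(23)
a(23) = b(22)
b(22) = a(21)
a(21) = b(20)
b(20) = a(19)
a(19) = b(18)
b(18) = a(17)
a(17) = b(16)
b(16) = a(15)
a(15) = b(14)
b(14) = a(13)
a(13) = b(12)
b(12) = a(11)
a(11) = b(10)
b(10) = a(9)
a(9) = b(8)
b(8) = a(7)
a(7) = b(6)
b(6) = a(5)
a(5) = b(4)
b(4) = a(3)
a(3) = b(2)
b(2) = a(1)
a(1) = b(0)
b(0) = 0  (base case)
Result: 0

0


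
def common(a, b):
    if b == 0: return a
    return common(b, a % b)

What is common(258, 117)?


common(258, 117) = common(117, 24)
common(117, 24) = common(24, 21)
common(24, 21) = common(21, 3)
common(21, 3) = common(3, 0)
common(3, 0) = 3  (base case)

3


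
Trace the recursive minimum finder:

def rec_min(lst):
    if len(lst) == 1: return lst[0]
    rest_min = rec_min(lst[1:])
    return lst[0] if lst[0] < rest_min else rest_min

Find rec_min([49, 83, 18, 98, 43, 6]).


rec_min([49, 83, 18, 98, 43, 6]): compare 49 with rec_min([83, 18, 98, 43, 6])
rec_min([83, 18, 98, 43, 6]): compare 83 with rec_min([18, 98, 43, 6])
rec_min([18, 98, 43, 6]): compare 18 with rec_min([98, 43, 6])
rec_min([98, 43, 6]): compare 98 with rec_min([43, 6])
rec_min([43, 6]): compare 43 with rec_min([6])
rec_min([6]) = 6  (base case)
Compare 43 with 6 -> 6
Compare 98 with 6 -> 6
Compare 18 with 6 -> 6
Compare 83 with 6 -> 6
Compare 49 with 6 -> 6

6


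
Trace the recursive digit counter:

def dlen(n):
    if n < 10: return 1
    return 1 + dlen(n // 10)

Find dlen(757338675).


dlen(757338675) = 1 + dlen(75733867)
dlen(75733867) = 1 + dlen(7573386)
dlen(7573386) = 1 + dlen(757338)
dlen(757338) = 1 + dlen(75733)
dlen(75733) = 1 + dlen(7573)
dlen(7573) = 1 + dlen(757)
dlen(757) = 1 + dlen(75)
dlen(75) = 1 + dlen(7)
dlen(7) = 1  (base case: 7 < 10)
Unwinding: 1 + 1 + 1 + 1 + 1 + 1 + 1 + 1 + 1 = 9

9


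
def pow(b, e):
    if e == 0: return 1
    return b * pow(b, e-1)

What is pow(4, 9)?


pow(4, 9)
= 4 * pow(4, 8)
= 4 * 4 * pow(4, 7)
= 4 * 4 * 4 * pow(4, 6)
= 4 * 4 * 4 * 4 * pow(4, 5)
= 4 * 4 * 4 * 4 * 4 * pow(4, 4)
= 4 * 4 * 4 * 4 * 4 * 4 * pow(4, 3)
= 4 * 4 * 4 * 4 * 4 * 4 * 4 * pow(4, 2)
= 4 * 4 * 4 * 4 * 4 * 4 * 4 * 4 * pow(4, 1)
= 4 * 4 * 4 * 4 * 4 * 4 * 4 * 4 * 4 * pow(4, 0)
= 4 * 4 * 4 * 4 * 4 * 4 * 4 * 4 * 4 * 1
= 262144

262144


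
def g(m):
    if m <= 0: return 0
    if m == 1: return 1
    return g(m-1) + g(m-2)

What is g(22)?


Computing g(22) bottom-up:
g(0) = 0
g(1) = 1
g(2) = g(1) + g(0) = 1 + 0 = 1
g(3) = g(2) + g(1) = 1 + 1 = 2
g(4) = g(3) + g(2) = 2 + 1 = 3
g(5) = g(4) + g(3) = 3 + 2 = 5
g(6) = g(5) + g(4) = 5 + 3 = 8
g(7) = g(6) + g(5) = 8 + 5 = 13
g(8) = g(7) + g(6) = 13 + 8 = 21
g(9) = g(8) + g(7) = 21 + 13 = 34
g(10) = g(9) + g(8) = 34 + 21 = 55
g(11) = g(10) + g(9) = 55 + 34 = 89
g(12) = g(11) + g(10) = 89 + 55 = 144
g(13) = g(12) + g(11) = 144 + 89 = 233
g(14) = g(13) + g(12) = 233 + 144 = 377
g(15) = g(14) + g(13) = 377 + 233 = 610
g(16) = g(15) + g(14) = 610 + 377 = 987
g(17) = g(16) + g(15) = 987 + 610 = 1597
g(18) = g(17) + g(16) = 1597 + 987 = 2584
g(19) = g(18) + g(17) = 2584 + 1597 = 4181
g(20) = g(19) + g(18) = 4181 + 2584 = 6765
g(21) = g(20) + g(19) = 6765 + 4181 = 10946
g(22) = g(21) + g(20) = 10946 + 6765 = 17711

17711


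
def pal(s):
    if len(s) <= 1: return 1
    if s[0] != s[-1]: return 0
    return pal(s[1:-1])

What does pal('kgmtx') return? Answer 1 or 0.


pal('kgmtx'): s[0]='k' != s[-1]='x' -> return 0
Result: 0 (not a palindrome)

0


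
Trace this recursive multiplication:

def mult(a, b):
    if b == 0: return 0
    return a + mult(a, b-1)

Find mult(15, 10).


mult(15, 10) = 15 + mult(15, 9)
mult(15, 9) = 15 + mult(15, 8)
mult(15, 8) = 15 + mult(15, 7)
mult(15, 7) = 15 + mult(15, 6)
mult(15, 6) = 15 + mult(15, 5)
mult(15, 5) = 15 + mult(15, 4)
mult(15, 4) = 15 + mult(15, 3)
mult(15, 3) = 15 + mult(15, 2)
mult(15, 2) = 15 + mult(15, 1)
mult(15, 1) = 15 + mult(15, 0)
mult(15, 0) = 0  (base case)
Total: 15 + 15 + 15 + 15 + 15 + 15 + 15 + 15 + 15 + 15 + 0 = 150

150


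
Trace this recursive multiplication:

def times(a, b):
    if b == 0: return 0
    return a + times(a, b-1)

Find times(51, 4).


times(51, 4) = 51 + times(51, 3)
times(51, 3) = 51 + times(51, 2)
times(51, 2) = 51 + times(51, 1)
times(51, 1) = 51 + times(51, 0)
times(51, 0) = 0  (base case)
Total: 51 + 51 + 51 + 51 + 0 = 204

204


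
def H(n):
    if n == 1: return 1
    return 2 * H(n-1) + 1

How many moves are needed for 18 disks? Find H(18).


H(18) = 2 * H(17) + 1
H(17) = 2 * H(16) + 1
H(16) = 2 * H(15) + 1
H(15) = 2 * H(14) + 1
H(14) = 2 * H(13) + 1
H(13) = 2 * H(12) + 1
H(12) = 2 * H(11) + 1
H(11) = 2 * H(10) + 1
H(10) = 2 * H(9) + 1
H(9) = 2 * H(8) + 1
H(8) = 2 * H(7) + 1
H(7) = 2 * H(6) + 1
H(6) = 2 * H(5) + 1
H(5) = 2 * H(4) + 1
H(4) = 2 * H(3) + 1
H(3) = 2 * H(2) + 1
H(2) = 2 * H(1) + 1
H(1) = 1  (base case)
H(2) = 2 * 1 + 1 = 3
H(3) = 2 * 3 + 1 = 7
H(4) = 2 * 7 + 1 = 15
H(5) = 2 * 15 + 1 = 31
H(6) = 2 * 31 + 1 = 63
H(7) = 2 * 63 + 1 = 127
H(8) = 2 * 127 + 1 = 255
H(9) = 2 * 255 + 1 = 511
H(10) = 2 * 511 + 1 = 1023
H(11) = 2 * 1023 + 1 = 2047
H(12) = 2 * 2047 + 1 = 4095
H(13) = 2 * 4095 + 1 = 8191
H(14) = 2 * 8191 + 1 = 16383
H(15) = 2 * 16383 + 1 = 32767
H(16) = 2 * 32767 + 1 = 65535
H(17) = 2 * 65535 + 1 = 131071
H(18) = 2 * 131071 + 1 = 262143

262143


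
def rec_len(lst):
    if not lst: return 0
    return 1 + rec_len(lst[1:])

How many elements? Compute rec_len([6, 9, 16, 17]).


rec_len([6, 9, 16, 17]) = 1 + rec_len([9, 16, 17])
rec_len([9, 16, 17]) = 1 + rec_len([16, 17])
rec_len([16, 17]) = 1 + rec_len([17])
rec_len([17]) = 1 + rec_len([])
rec_len([]) = 0  (base case)
Unwinding: 1 + 1 + 1 + 1 + 0 = 4

4


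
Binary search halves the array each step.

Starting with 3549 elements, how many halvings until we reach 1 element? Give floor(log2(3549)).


3549 / 2 = 1774
1774 / 2 = 887
887 / 2 = 443
443 / 2 = 221
221 / 2 = 110
110 / 2 = 55
55 / 2 = 27
27 / 2 = 13
13 / 2 = 6
6 / 2 = 3
3 / 2 = 1
Reached 1 after 11 halvings

11


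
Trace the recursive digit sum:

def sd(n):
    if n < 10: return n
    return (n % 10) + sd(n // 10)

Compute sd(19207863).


sd(19207863) = 3 + sd(1920786)
sd(1920786) = 6 + sd(192078)
sd(192078) = 8 + sd(19207)
sd(19207) = 7 + sd(1920)
sd(1920) = 0 + sd(192)
sd(192) = 2 + sd(19)
sd(19) = 9 + sd(1)
sd(1) = 1  (base case)
Total: 3 + 6 + 8 + 7 + 0 + 2 + 9 + 1 = 36

36


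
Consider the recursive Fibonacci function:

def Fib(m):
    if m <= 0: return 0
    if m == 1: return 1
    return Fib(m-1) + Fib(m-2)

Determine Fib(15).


Computing Fib(15) bottom-up:
Fib(0) = 0
Fib(1) = 1
Fib(2) = Fib(1) + Fib(0) = 1 + 0 = 1
Fib(3) = Fib(2) + Fib(1) = 1 + 1 = 2
Fib(4) = Fib(3) + Fib(2) = 2 + 1 = 3
Fib(5) = Fib(4) + Fib(3) = 3 + 2 = 5
Fib(6) = Fib(5) + Fib(4) = 5 + 3 = 8
Fib(7) = Fib(6) + Fib(5) = 8 + 5 = 13
Fib(8) = Fib(7) + Fib(6) = 13 + 8 = 21
Fib(9) = Fib(8) + Fib(7) = 21 + 13 = 34
Fib(10) = Fib(9) + Fib(8) = 34 + 21 = 55
Fib(11) = Fib(10) + Fib(9) = 55 + 34 = 89
Fib(12) = Fib(11) + Fib(10) = 89 + 55 = 144
Fib(13) = Fib(12) + Fib(11) = 144 + 89 = 233
Fib(14) = Fib(13) + Fib(12) = 233 + 144 = 377
Fib(15) = Fib(14) + Fib(13) = 377 + 233 = 610

610


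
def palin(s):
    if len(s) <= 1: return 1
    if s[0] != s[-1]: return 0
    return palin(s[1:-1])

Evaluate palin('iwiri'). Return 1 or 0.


palin('iwiri'): s[0]='i' == s[-1]='i' -> check palin('wir')
palin('wir'): s[0]='w' != s[-1]='r' -> return 0
Result: 0 (not a palindrome)

0


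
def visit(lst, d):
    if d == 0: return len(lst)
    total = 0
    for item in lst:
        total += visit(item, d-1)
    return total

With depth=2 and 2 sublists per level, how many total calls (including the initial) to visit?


At depth 0 (root): 1 call
At depth 1: each of 1 parents calls visit on 2 children = 2 calls
At depth 2: each of 2 parents calls visit on 2 children = 4 calls
Total: 1 + 2 + 4 = 7

7


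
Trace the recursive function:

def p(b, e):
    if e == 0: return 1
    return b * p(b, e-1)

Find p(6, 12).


p(6, 12)
= 6 * p(6, 11)
= 6 * 6 * p(6, 10)
= 6 * 6 * 6 * p(6, 9)
= 6 * 6 * 6 * 6 * p(6, 8)
= 6 * 6 * 6 * 6 * 6 * p(6, 7)
= 6 * 6 * 6 * 6 * 6 * 6 * p(6, 6)
= 6 * 6 * 6 * 6 * 6 * 6 * 6 * p(6, 5)
= 6 * 6 * 6 * 6 * 6 * 6 * 6 * 6 * p(6, 4)
= 6 * 6 * 6 * 6 * 6 * 6 * 6 * 6 * 6 * p(6, 3)
= 6 * 6 * 6 * 6 * 6 * 6 * 6 * 6 * 6 * 6 * p(6, 2)
= 6 * 6 * 6 * 6 * 6 * 6 * 6 * 6 * 6 * 6 * 6 * p(6, 1)
= 6 * 6 * 6 * 6 * 6 * 6 * 6 * 6 * 6 * 6 * 6 * 6 * p(6, 0)
= 6 * 6 * 6 * 6 * 6 * 6 * 6 * 6 * 6 * 6 * 6 * 6 * 1
= 2176782336

2176782336


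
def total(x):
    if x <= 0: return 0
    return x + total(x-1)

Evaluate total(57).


total(57)
= 57 + 56 + 55 + 54 + 53 + 52 + 51 + 50 + 49 + 48 + 47 + 46 + 45 + 44 + 43 + 42 + 41 + 40 + 39 + 38 + 37 + 36 + 35 + 34 + 33 + 32 + 31 + 30 + 29 + 28 + 27 + 26 + 25 + 24 + 23 + 22 + 21 + 20 + 19 + 18 + 17 + 16 + 15 + 14 + 13 + 12 + 11 + 10 + 9 + 8 + 7 + 6 + 5 + 4 + 3 + 2 + 1 + total(0)
= 57 + 56 + 55 + 54 + 53 + 52 + 51 + 50 + 49 + 48 + 47 + 46 + 45 + 44 + 43 + 42 + 41 + 40 + 39 + 38 + 37 + 36 + 35 + 34 + 33 + 32 + 31 + 30 + 29 + 28 + 27 + 26 + 25 + 24 + 23 + 22 + 21 + 20 + 19 + 18 + 17 + 16 + 15 + 14 + 13 + 12 + 11 + 10 + 9 + 8 + 7 + 6 + 5 + 4 + 3 + 2 + 1 + 0
= 1653

1653


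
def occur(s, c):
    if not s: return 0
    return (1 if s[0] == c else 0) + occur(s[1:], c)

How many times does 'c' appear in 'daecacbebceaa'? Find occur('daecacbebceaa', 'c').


s[0]='d' != 'c' -> 0
s[0]='a' != 'c' -> 0
s[0]='e' != 'c' -> 0
s[0]='c' == 'c' -> 1
s[0]='a' != 'c' -> 0
s[0]='c' == 'c' -> 1
s[0]='b' != 'c' -> 0
s[0]='e' != 'c' -> 0
s[0]='b' != 'c' -> 0
s[0]='c' == 'c' -> 1
s[0]='e' != 'c' -> 0
s[0]='a' != 'c' -> 0
s[0]='a' != 'c' -> 0
Sum: 0 + 0 + 0 + 1 + 0 + 1 + 0 + 0 + 0 + 1 + 0 + 0 + 0 = 3

3


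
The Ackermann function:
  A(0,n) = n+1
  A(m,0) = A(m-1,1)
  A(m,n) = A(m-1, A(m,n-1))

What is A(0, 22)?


A(0, 22) = 23
Result: A(0, 22) = 23

23


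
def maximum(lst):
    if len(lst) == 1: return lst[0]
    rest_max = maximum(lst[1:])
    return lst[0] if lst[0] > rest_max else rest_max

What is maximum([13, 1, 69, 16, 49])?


maximum([13, 1, 69, 16, 49]): compare 13 with maximum([1, 69, 16, 49])
maximum([1, 69, 16, 49]): compare 1 with maximum([69, 16, 49])
maximum([69, 16, 49]): compare 69 with maximum([16, 49])
maximum([16, 49]): compare 16 with maximum([49])
maximum([49]) = 49  (base case)
Compare 16 with 49 -> 49
Compare 69 with 49 -> 69
Compare 1 with 69 -> 69
Compare 13 with 69 -> 69

69


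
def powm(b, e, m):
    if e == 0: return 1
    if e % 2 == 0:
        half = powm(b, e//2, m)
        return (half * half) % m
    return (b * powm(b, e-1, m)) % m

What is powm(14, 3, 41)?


powm(14, 3, 41): e is odd, compute powm(14, 2, 41)
  powm(14, 2, 41): e is even, compute powm(14, 1, 41)
    powm(14, 1, 41): e is odd, compute powm(14, 0, 41)
      powm(14, 0, 41) = 1
    (14 * 1) % 41 = 14
  half=14, (14*14) % 41 = 32
(14 * 32) % 41 = 38

38


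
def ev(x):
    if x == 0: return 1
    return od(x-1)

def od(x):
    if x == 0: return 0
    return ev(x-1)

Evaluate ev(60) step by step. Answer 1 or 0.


ev(60) = od(59)
od(59) = ev(58)
ev(58) = od(57)
od(57) = ev(56)
ev(56) = od(55)
od(55) = ev(54)
ev(54) = od(53)
od(53) = ev(52)
ev(52) = od(51)
od(51) = ev(50)
ev(50) = od(49)
od(49) = ev(48)
ev(48) = od(47)
od(47) = ev(46)
ev(46) = od(45)
od(45) = ev(44)
ev(44) = od(43)
od(43) = ev(42)
ev(42) = od(41)
od(41) = ev(40)
ev(40) = od(39)
od(39) = ev(38)
ev(38) = od(37)
od(37) = ev(36)
ev(36) = od(35)
od(35) = ev(34)
ev(34) = od(33)
od(33) = ev(32)
ev(32) = od(31)
od(31) = ev(30)
ev(30) = od(29)
od(29) = ev(28)
ev(28) = od(27)
od(27) = ev(26)
ev(26) = od(25)
od(25) = ev(24)
ev(24) = od(23)
od(23) = ev(22)
ev(22) = od(21)
od(21) = ev(20)
ev(20) = od(19)
od(19) = ev(18)
ev(18) = od(17)
od(17) = ev(16)
ev(16) = od(15)
od(15) = ev(14)
ev(14) = od(13)
od(13) = ev(12)
ev(12) = od(11)
od(11) = ev(10)
ev(10) = od(9)
od(9) = ev(8)
ev(8) = od(7)
od(7) = ev(6)
ev(6) = od(5)
od(5) = ev(4)
ev(4) = od(3)
od(3) = ev(2)
ev(2) = od(1)
od(1) = ev(0)
ev(0) = 1  (base case)
Result: 1

1


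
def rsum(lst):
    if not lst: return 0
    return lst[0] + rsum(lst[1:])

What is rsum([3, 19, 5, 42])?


rsum([3, 19, 5, 42]) = 3 + rsum([19, 5, 42])
rsum([19, 5, 42]) = 19 + rsum([5, 42])
rsum([5, 42]) = 5 + rsum([42])
rsum([42]) = 42 + rsum([])
rsum([]) = 0  (base case)
Total: 3 + 19 + 5 + 42 + 0 = 69

69


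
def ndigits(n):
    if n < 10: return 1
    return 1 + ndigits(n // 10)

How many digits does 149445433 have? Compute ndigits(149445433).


ndigits(149445433) = 1 + ndigits(14944543)
ndigits(14944543) = 1 + ndigits(1494454)
ndigits(1494454) = 1 + ndigits(149445)
ndigits(149445) = 1 + ndigits(14944)
ndigits(14944) = 1 + ndigits(1494)
ndigits(1494) = 1 + ndigits(149)
ndigits(149) = 1 + ndigits(14)
ndigits(14) = 1 + ndigits(1)
ndigits(1) = 1  (base case: 1 < 10)
Unwinding: 1 + 1 + 1 + 1 + 1 + 1 + 1 + 1 + 1 = 9

9


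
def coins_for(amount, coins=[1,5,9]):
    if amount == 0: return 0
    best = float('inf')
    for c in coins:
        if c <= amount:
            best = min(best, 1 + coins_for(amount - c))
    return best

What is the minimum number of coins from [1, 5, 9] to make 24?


Building up with DP:
coins_for(0) = 0
coins_for(1) = min(1+coins_for(0)=1+0=1) = 1
coins_for(2) = min(1+coins_for(1)=1+1=2) = 2
coins_for(3) = min(1+coins_for(2)=1+2=3) = 3
coins_for(4) = min(1+coins_for(3)=1+3=4) = 4
coins_for(5) = min(1+coins_for(4)=1+4=5, 1+coins_for(0)=1+0=1) = 1
coins_for(6) = min(1+coins_for(5)=1+1=2, 1+coins_for(1)=1+1=2) = 2
coins_for(7) = min(1+coins_for(6)=1+2=3, 1+coins_for(2)=1+2=3) = 3
coins_for(8) = min(1+coins_for(7)=1+3=4, 1+coins_for(3)=1+3=4) = 4
coins_for(9) = min(1+coins_for(8)=1+4=5, 1+coins_for(4)=1+4=5, 1+coins_for(0)=1+0=1) = 1
coins_for(10) = min(1+coins_for(9)=1+1=2, 1+coins_for(5)=1+1=2, 1+coins_for(1)=1+1=2) = 2
coins_for(11) = min(1+coins_for(10)=1+2=3, 1+coins_for(6)=1+2=3, 1+coins_for(2)=1+2=3) = 3
coins_for(12) = min(1+coins_for(11)=1+3=4, 1+coins_for(7)=1+3=4, 1+coins_for(3)=1+3=4) = 4
coins_for(13) = min(1+coins_for(12)=1+4=5, 1+coins_for(8)=1+4=5, 1+coins_for(4)=1+4=5) = 5
coins_for(14) = min(1+coins_for(13)=1+5=6, 1+coins_for(9)=1+1=2, 1+coins_for(5)=1+1=2) = 2
coins_for(15) = min(1+coins_for(14)=1+2=3, 1+coins_for(10)=1+2=3, 1+coins_for(6)=1+2=3) = 3
coins_for(16) = min(1+coins_for(15)=1+3=4, 1+coins_for(11)=1+3=4, 1+coins_for(7)=1+3=4) = 4
coins_for(17) = min(1+coins_for(16)=1+4=5, 1+coins_for(12)=1+4=5, 1+coins_for(8)=1+4=5) = 5
coins_for(18) = min(1+coins_for(17)=1+5=6, 1+coins_for(13)=1+5=6, 1+coins_for(9)=1+1=2) = 2
coins_for(19) = min(1+coins_for(18)=1+2=3, 1+coins_for(14)=1+2=3, 1+coins_for(10)=1+2=3) = 3
coins_for(20) = min(1+coins_for(19)=1+3=4, 1+coins_for(15)=1+3=4, 1+coins_for(11)=1+3=4) = 4
coins_for(21) = min(1+coins_for(20)=1+4=5, 1+coins_for(16)=1+4=5, 1+coins_for(12)=1+4=5) = 5
coins_for(22) = min(1+coins_for(21)=1+5=6, 1+coins_for(17)=1+5=6, 1+coins_for(13)=1+5=6) = 6
coins_for(23) = min(1+coins_for(22)=1+6=7, 1+coins_for(18)=1+2=3, 1+coins_for(14)=1+2=3) = 3
coins_for(24) = min(1+coins_for(23)=1+3=4, 1+coins_for(19)=1+3=4, 1+coins_for(15)=1+3=4) = 4

4


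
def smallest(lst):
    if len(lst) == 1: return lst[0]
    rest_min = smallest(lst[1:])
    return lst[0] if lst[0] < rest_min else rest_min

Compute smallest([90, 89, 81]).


smallest([90, 89, 81]): compare 90 with smallest([89, 81])
smallest([89, 81]): compare 89 with smallest([81])
smallest([81]) = 81  (base case)
Compare 89 with 81 -> 81
Compare 90 with 81 -> 81

81


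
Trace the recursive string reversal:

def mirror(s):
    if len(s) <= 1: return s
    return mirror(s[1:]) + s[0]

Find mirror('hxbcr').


mirror('hxbcr') = mirror('xbcr') + 'h'
mirror('xbcr') = mirror('bcr') + 'x'
mirror('bcr') = mirror('cr') + 'b'
mirror('cr') = mirror('r') + 'c'
mirror('r') = 'r'  (base case)
Concatenating: 'r' + 'c' + 'b' + 'x' + 'h' = 'rcbxh'

rcbxh


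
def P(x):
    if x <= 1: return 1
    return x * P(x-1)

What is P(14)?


P(14)
= 14 * P(13)
= 14 * 13 * P(12)
= 14 * 13 * 12 * P(11)
= 14 * 13 * 12 * 11 * P(10)
= 14 * 13 * 12 * 11 * 10 * P(9)
= 14 * 13 * 12 * 11 * 10 * 9 * P(8)
= 14 * 13 * 12 * 11 * 10 * 9 * 8 * P(7)
= 14 * 13 * 12 * 11 * 10 * 9 * 8 * 7 * P(6)
= 14 * 13 * 12 * 11 * 10 * 9 * 8 * 7 * 6 * P(5)
= 14 * 13 * 12 * 11 * 10 * 9 * 8 * 7 * 6 * 5 * P(4)
= 14 * 13 * 12 * 11 * 10 * 9 * 8 * 7 * 6 * 5 * 4 * P(3)
= 14 * 13 * 12 * 11 * 10 * 9 * 8 * 7 * 6 * 5 * 4 * 3 * P(2)
= 14 * 13 * 12 * 11 * 10 * 9 * 8 * 7 * 6 * 5 * 4 * 3 * 2 * P(1)
= 14 * 13 * 12 * 11 * 10 * 9 * 8 * 7 * 6 * 5 * 4 * 3 * 2 * 1
= 87178291200

87178291200


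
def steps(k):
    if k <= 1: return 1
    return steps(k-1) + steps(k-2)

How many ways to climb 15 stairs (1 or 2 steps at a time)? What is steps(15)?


Building up from base cases:
steps(0) = 1
steps(1) = 1
steps(2) = steps(1) + steps(0) = 1 + 1 = 2
steps(3) = steps(2) + steps(1) = 2 + 1 = 3
steps(4) = steps(3) + steps(2) = 3 + 2 = 5
steps(5) = steps(4) + steps(3) = 5 + 3 = 8
steps(6) = steps(5) + steps(4) = 8 + 5 = 13
steps(7) = steps(6) + steps(5) = 13 + 8 = 21
steps(8) = steps(7) + steps(6) = 21 + 13 = 34
steps(9) = steps(8) + steps(7) = 34 + 21 = 55
steps(10) = steps(9) + steps(8) = 55 + 34 = 89
steps(11) = steps(10) + steps(9) = 89 + 55 = 144
steps(12) = steps(11) + steps(10) = 144 + 89 = 233
steps(13) = steps(12) + steps(11) = 233 + 144 = 377
steps(14) = steps(13) + steps(12) = 377 + 233 = 610
steps(15) = steps(14) + steps(13) = 610 + 377 = 987

987


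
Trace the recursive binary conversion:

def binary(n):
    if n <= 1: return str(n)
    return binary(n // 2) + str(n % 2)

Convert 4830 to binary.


binary(4830) = binary(2415) + '0'
binary(2415) = binary(1207) + '1'
binary(1207) = binary(603) + '1'
binary(603) = binary(301) + '1'
binary(301) = binary(150) + '1'
binary(150) = binary(75) + '0'
binary(75) = binary(37) + '1'
binary(37) = binary(18) + '1'
binary(18) = binary(9) + '0'
binary(9) = binary(4) + '1'
binary(4) = binary(2) + '0'
binary(2) = binary(1) + '0'
binary(1) = '1'  (base case)
Concatenating: '1' + '0' + '0' + '1' + '0' + '1' + '1' + '0' + '1' + '1' + '1' + '1' + '0' = '1001011011110'

1001011011110


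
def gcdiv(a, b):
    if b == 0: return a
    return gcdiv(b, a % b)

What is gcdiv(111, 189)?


gcdiv(111, 189) = gcdiv(189, 111)
gcdiv(189, 111) = gcdiv(111, 78)
gcdiv(111, 78) = gcdiv(78, 33)
gcdiv(78, 33) = gcdiv(33, 12)
gcdiv(33, 12) = gcdiv(12, 9)
gcdiv(12, 9) = gcdiv(9, 3)
gcdiv(9, 3) = gcdiv(3, 0)
gcdiv(3, 0) = 3  (base case)

3


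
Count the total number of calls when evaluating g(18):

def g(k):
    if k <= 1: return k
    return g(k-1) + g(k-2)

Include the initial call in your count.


Let C(n) = total calls for g(n)
C(0) = 1, C(1) = 1
C(2) = 1 + C(1) + C(0) = 1 + 1 + 1 = 3
C(3) = 1 + C(2) + C(1) = 1 + 3 + 1 = 5
C(4) = 1 + C(3) + C(2) = 1 + 5 + 3 = 9
C(5) = 1 + C(4) + C(3) = 1 + 9 + 5 = 15
C(6) = 1 + C(5) + C(4) = 1 + 15 + 9 = 25
C(7) = 1 + C(6) + C(5) = 1 + 25 + 15 = 41
C(8) = 1 + C(7) + C(6) = 1 + 41 + 25 = 67
C(9) = 1 + C(8) + C(7) = 1 + 67 + 41 = 109
C(10) = 1 + C(9) + C(8) = 1 + 109 + 67 = 177
C(11) = 1 + C(10) + C(9) = 1 + 177 + 109 = 287
C(12) = 1 + C(11) + C(10) = 1 + 287 + 177 = 465
C(13) = 1 + C(12) + C(11) = 1 + 465 + 287 = 753
C(14) = 1 + C(13) + C(12) = 1 + 753 + 465 = 1219
C(15) = 1 + C(14) + C(13) = 1 + 1219 + 753 = 1973
C(16) = 1 + C(15) + C(14) = 1 + 1973 + 1219 = 3193
C(17) = 1 + C(16) + C(15) = 1 + 3193 + 1973 = 5167
C(18) = 1 + C(17) + C(16) = 1 + 5167 + 3193 = 8361

8361


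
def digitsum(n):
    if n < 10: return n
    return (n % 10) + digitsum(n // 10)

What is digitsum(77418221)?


digitsum(77418221) = 1 + digitsum(7741822)
digitsum(7741822) = 2 + digitsum(774182)
digitsum(774182) = 2 + digitsum(77418)
digitsum(77418) = 8 + digitsum(7741)
digitsum(7741) = 1 + digitsum(774)
digitsum(774) = 4 + digitsum(77)
digitsum(77) = 7 + digitsum(7)
digitsum(7) = 7  (base case)
Total: 1 + 2 + 2 + 8 + 1 + 4 + 7 + 7 = 32

32


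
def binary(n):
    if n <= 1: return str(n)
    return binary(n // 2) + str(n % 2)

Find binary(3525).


binary(3525) = binary(1762) + '1'
binary(1762) = binary(881) + '0'
binary(881) = binary(440) + '1'
binary(440) = binary(220) + '0'
binary(220) = binary(110) + '0'
binary(110) = binary(55) + '0'
binary(55) = binary(27) + '1'
binary(27) = binary(13) + '1'
binary(13) = binary(6) + '1'
binary(6) = binary(3) + '0'
binary(3) = binary(1) + '1'
binary(1) = '1'  (base case)
Concatenating: '1' + '1' + '0' + '1' + '1' + '1' + '0' + '0' + '0' + '1' + '0' + '1' = '110111000101'

110111000101


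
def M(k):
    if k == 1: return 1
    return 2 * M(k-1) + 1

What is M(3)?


M(3) = 2 * M(2) + 1
M(2) = 2 * M(1) + 1
M(1) = 1  (base case)
M(2) = 2 * 1 + 1 = 3
M(3) = 2 * 3 + 1 = 7

7


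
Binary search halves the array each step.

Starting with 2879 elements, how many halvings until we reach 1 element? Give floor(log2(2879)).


2879 / 2 = 1439
1439 / 2 = 719
719 / 2 = 359
359 / 2 = 179
179 / 2 = 89
89 / 2 = 44
44 / 2 = 22
22 / 2 = 11
11 / 2 = 5
5 / 2 = 2
2 / 2 = 1
Reached 1 after 11 halvings

11


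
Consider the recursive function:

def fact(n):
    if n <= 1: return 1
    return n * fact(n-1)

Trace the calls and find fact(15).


fact(15)
= 15 * fact(14)
= 15 * 14 * fact(13)
= 15 * 14 * 13 * fact(12)
= 15 * 14 * 13 * 12 * fact(11)
= 15 * 14 * 13 * 12 * 11 * fact(10)
= 15 * 14 * 13 * 12 * 11 * 10 * fact(9)
= 15 * 14 * 13 * 12 * 11 * 10 * 9 * fact(8)
= 15 * 14 * 13 * 12 * 11 * 10 * 9 * 8 * fact(7)
= 15 * 14 * 13 * 12 * 11 * 10 * 9 * 8 * 7 * fact(6)
= 15 * 14 * 13 * 12 * 11 * 10 * 9 * 8 * 7 * 6 * fact(5)
= 15 * 14 * 13 * 12 * 11 * 10 * 9 * 8 * 7 * 6 * 5 * fact(4)
= 15 * 14 * 13 * 12 * 11 * 10 * 9 * 8 * 7 * 6 * 5 * 4 * fact(3)
= 15 * 14 * 13 * 12 * 11 * 10 * 9 * 8 * 7 * 6 * 5 * 4 * 3 * fact(2)
= 15 * 14 * 13 * 12 * 11 * 10 * 9 * 8 * 7 * 6 * 5 * 4 * 3 * 2 * fact(1)
= 15 * 14 * 13 * 12 * 11 * 10 * 9 * 8 * 7 * 6 * 5 * 4 * 3 * 2 * 1
= 1307674368000

1307674368000


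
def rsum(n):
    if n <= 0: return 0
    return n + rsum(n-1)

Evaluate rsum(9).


rsum(9)
= 9 + 8 + 7 + 6 + 5 + 4 + 3 + 2 + 1 + rsum(0)
= 9 + 8 + 7 + 6 + 5 + 4 + 3 + 2 + 1 + 0
= 45

45


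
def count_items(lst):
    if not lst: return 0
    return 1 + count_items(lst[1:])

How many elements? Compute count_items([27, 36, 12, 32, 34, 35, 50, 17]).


count_items([27, 36, 12, 32, 34, 35, 50, 17]) = 1 + count_items([36, 12, 32, 34, 35, 50, 17])
count_items([36, 12, 32, 34, 35, 50, 17]) = 1 + count_items([12, 32, 34, 35, 50, 17])
count_items([12, 32, 34, 35, 50, 17]) = 1 + count_items([32, 34, 35, 50, 17])
count_items([32, 34, 35, 50, 17]) = 1 + count_items([34, 35, 50, 17])
count_items([34, 35, 50, 17]) = 1 + count_items([35, 50, 17])
count_items([35, 50, 17]) = 1 + count_items([50, 17])
count_items([50, 17]) = 1 + count_items([17])
count_items([17]) = 1 + count_items([])
count_items([]) = 0  (base case)
Unwinding: 1 + 1 + 1 + 1 + 1 + 1 + 1 + 1 + 0 = 8

8


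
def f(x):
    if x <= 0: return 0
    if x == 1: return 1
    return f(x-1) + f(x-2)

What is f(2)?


Computing f(2) bottom-up:
f(0) = 0
f(1) = 1
f(2) = f(1) + f(0) = 1 + 0 = 1

1


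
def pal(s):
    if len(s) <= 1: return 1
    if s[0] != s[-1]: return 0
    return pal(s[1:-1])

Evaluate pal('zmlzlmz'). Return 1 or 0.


pal('zmlzlmz'): s[0]='z' == s[-1]='z' -> check pal('mlzlm')
pal('mlzlm'): s[0]='m' == s[-1]='m' -> check pal('lzl')
pal('lzl'): s[0]='l' == s[-1]='l' -> check pal('z')
pal('z'): len <= 1 -> return 1  (base case)
Result: 1 (palindrome)

1


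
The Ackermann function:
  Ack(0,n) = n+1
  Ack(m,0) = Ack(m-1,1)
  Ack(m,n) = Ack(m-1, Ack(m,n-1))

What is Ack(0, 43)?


Ack(0, 43) = 44
Result: Ack(0, 43) = 44

44


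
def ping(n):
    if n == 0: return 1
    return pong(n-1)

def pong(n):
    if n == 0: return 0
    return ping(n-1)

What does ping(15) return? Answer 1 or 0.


ping(15) = pong(14)
pong(14) = ping(13)
ping(13) = pong(12)
pong(12) = ping(11)
ping(11) = pong(10)
pong(10) = ping(9)
ping(9) = pong(8)
pong(8) = ping(7)
ping(7) = pong(6)
pong(6) = ping(5)
ping(5) = pong(4)
pong(4) = ping(3)
ping(3) = pong(2)
pong(2) = ping(1)
ping(1) = pong(0)
pong(0) = 0  (base case)
Result: 0

0


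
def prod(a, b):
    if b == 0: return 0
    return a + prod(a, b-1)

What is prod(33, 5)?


prod(33, 5) = 33 + prod(33, 4)
prod(33, 4) = 33 + prod(33, 3)
prod(33, 3) = 33 + prod(33, 2)
prod(33, 2) = 33 + prod(33, 1)
prod(33, 1) = 33 + prod(33, 0)
prod(33, 0) = 0  (base case)
Total: 33 + 33 + 33 + 33 + 33 + 0 = 165

165


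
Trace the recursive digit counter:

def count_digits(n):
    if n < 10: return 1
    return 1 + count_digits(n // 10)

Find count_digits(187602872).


count_digits(187602872) = 1 + count_digits(18760287)
count_digits(18760287) = 1 + count_digits(1876028)
count_digits(1876028) = 1 + count_digits(187602)
count_digits(187602) = 1 + count_digits(18760)
count_digits(18760) = 1 + count_digits(1876)
count_digits(1876) = 1 + count_digits(187)
count_digits(187) = 1 + count_digits(18)
count_digits(18) = 1 + count_digits(1)
count_digits(1) = 1  (base case: 1 < 10)
Unwinding: 1 + 1 + 1 + 1 + 1 + 1 + 1 + 1 + 1 = 9

9
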